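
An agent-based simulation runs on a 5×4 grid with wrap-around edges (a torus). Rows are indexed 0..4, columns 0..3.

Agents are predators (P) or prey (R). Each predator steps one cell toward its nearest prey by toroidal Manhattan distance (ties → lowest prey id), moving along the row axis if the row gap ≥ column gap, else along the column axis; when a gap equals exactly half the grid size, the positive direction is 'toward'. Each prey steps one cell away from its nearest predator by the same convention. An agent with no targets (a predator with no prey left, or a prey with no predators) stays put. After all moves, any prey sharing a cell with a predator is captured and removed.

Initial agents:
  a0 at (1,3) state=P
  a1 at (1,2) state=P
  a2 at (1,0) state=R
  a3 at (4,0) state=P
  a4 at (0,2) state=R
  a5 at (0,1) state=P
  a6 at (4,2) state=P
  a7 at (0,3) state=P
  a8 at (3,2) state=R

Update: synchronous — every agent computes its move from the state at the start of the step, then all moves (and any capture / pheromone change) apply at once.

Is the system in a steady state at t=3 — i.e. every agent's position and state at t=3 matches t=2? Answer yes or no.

t=1: a0@(1,0):P a1@(0,2):P a2@(1,1):R a3@(0,0):P a4@(4,2):R a5@(0,2):P a6@(0,2):P a7@(0,2):P a8@(2,2):R
t=2: a0@(1,1):P a1@(4,2):P a2@(1,2):R a3@(1,0):P a4@(3,2):R a5@(4,2):P a6@(4,2):P a7@(4,2):P a8@(3,2):R
t=3: a0@(1,2):P a1@(3,2):P a2@(1,3):R a3@(1,1):P a4@(2,2):R a5@(3,2):P a6@(3,2):P a7@(3,2):P a8@(2,2):R

no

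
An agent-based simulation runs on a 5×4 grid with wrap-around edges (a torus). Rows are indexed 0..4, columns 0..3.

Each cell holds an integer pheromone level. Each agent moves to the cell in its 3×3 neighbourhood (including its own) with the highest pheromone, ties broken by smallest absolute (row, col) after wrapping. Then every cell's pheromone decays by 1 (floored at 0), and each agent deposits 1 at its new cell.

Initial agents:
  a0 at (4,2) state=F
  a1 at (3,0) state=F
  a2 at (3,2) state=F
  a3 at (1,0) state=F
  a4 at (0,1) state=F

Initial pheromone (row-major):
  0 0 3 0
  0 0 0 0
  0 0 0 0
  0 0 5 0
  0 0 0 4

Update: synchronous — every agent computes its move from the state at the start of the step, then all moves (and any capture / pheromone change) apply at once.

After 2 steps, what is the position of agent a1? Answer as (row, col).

(3, 2)

t=1: a0@(3,2) a1@(4,3) a2@(3,2) a3@(0,0) a4@(0,2) | pheromone: 1 0 3 0 / 0 0 0 0 / 0 0 0 0 / 0 0 6 0 / 0 0 0 4
t=2: a0@(3,2) a1@(3,2) a2@(3,2) a3@(4,3) a4@(4,3) | pheromone: 0 0 2 0 / 0 0 0 0 / 0 0 0 0 / 0 0 8 0 / 0 0 0 5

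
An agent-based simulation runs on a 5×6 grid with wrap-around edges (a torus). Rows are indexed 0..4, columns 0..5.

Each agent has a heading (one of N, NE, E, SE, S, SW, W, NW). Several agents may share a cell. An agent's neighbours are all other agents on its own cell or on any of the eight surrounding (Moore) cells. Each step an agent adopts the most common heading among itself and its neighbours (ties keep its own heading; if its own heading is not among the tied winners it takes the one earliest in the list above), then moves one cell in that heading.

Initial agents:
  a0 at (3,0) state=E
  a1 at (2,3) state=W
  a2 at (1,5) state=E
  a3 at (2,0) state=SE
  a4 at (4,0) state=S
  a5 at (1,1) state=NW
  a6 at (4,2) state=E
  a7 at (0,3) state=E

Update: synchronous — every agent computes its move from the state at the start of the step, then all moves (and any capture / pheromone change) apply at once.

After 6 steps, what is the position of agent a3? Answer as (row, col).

t=1: a0@(3,1):E a1@(2,2):W a2@(1,0):E a3@(2,1):E a4@(0,0):S a5@(0,0):NW a6@(4,3):E a7@(0,4):E
t=2: a0@(3,2):E a1@(2,3):E a2@(1,1):E a3@(2,2):E a4@(1,0):S a5@(4,5):NW a6@(4,4):E a7@(0,5):E
t=3: a0@(3,3):E a1@(2,4):E a2@(1,2):E a3@(2,3):E a4@(1,1):E a5@(4,0):E a6@(4,5):E a7@(0,0):E
t=4: a0@(3,4):E a1@(2,5):E a2@(1,3):E a3@(2,4):E a4@(1,2):E a5@(4,1):E a6@(4,0):E a7@(0,1):E
t=5: a0@(3,5):E a1@(2,0):E a2@(1,4):E a3@(2,5):E a4@(1,3):E a5@(4,2):E a6@(4,1):E a7@(0,2):E
t=6: a0@(3,0):E a1@(2,1):E a2@(1,5):E a3@(2,0):E a4@(1,4):E a5@(4,3):E a6@(4,2):E a7@(0,3):E

(2, 0)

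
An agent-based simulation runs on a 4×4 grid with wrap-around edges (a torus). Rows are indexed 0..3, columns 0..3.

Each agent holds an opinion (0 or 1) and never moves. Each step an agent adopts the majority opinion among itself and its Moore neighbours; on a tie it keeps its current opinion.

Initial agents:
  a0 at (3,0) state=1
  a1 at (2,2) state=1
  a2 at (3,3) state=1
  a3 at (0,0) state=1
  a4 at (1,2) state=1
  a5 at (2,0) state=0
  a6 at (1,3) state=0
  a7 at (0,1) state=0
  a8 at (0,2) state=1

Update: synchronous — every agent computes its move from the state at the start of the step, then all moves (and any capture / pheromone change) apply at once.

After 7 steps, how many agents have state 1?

t=1: a0@(3,0):1 a1@(2,2):1 a2@(3,3):1 a3@(0,0):1 a4@(1,2):1 a5@(2,0):0 a6@(1,3):1 a7@(0,1):1 a8@(0,2):1
t=2: a0@(3,0):1 a1@(2,2):1 a2@(3,3):1 a3@(0,0):1 a4@(1,2):1 a5@(2,0):1 a6@(1,3):1 a7@(0,1):1 a8@(0,2):1
t=3: (unchanged — steady state)

9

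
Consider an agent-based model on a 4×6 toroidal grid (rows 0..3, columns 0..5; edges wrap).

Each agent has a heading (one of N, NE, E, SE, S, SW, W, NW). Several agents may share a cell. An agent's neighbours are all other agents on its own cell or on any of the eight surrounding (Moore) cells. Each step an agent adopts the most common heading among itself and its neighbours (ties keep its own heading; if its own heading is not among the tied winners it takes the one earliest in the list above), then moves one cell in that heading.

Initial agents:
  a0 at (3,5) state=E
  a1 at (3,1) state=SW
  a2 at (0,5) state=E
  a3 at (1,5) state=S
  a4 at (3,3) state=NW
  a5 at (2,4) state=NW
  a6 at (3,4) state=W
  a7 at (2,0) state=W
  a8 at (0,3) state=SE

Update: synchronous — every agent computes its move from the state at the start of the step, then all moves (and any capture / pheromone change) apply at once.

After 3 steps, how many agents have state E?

t=1: a0@(3,0):E a1@(0,0):SW a2@(0,0):E a3@(2,5):S a4@(2,2):NW a5@(1,3):NW a6@(3,5):E a7@(2,5):W a8@(1,4):SE
t=2: a0@(3,1):E a1@(0,1):E a2@(0,1):E a3@(2,0):E a4@(1,1):NW a5@(0,2):NW a6@(3,0):E a7@(2,0):E a8@(2,5):SE
t=3: a0@(3,2):E a1@(0,2):E a2@(0,2):E a3@(2,1):E a4@(1,2):E a5@(0,3):E a6@(3,1):E a7@(2,1):E a8@(2,0):E

9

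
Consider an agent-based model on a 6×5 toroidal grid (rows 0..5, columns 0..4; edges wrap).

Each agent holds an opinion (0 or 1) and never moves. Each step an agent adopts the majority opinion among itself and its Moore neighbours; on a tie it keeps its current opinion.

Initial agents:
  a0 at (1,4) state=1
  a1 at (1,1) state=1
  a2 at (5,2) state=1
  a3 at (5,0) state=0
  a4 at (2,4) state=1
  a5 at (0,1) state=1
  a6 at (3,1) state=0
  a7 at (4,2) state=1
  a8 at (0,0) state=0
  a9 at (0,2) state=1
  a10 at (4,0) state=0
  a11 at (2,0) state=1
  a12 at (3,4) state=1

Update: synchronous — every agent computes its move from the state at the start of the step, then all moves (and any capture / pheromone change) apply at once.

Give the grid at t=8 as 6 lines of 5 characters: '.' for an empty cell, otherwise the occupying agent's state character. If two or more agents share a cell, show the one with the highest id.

111..
.1..1
1...1
.0..1
0.1..
0.1..

t=1: a0@(1,4):1 a1@(1,1):1 a2@(5,2):1 a3@(5,0):0 a4@(2,4):1 a5@(0,1):1 a6@(3,1):0 a7@(4,2):1 a8@(0,0):1 a9@(0,2):1 a10@(4,0):0 a11@(2,0):1 a12@(3,4):1
t=2: (unchanged — steady state)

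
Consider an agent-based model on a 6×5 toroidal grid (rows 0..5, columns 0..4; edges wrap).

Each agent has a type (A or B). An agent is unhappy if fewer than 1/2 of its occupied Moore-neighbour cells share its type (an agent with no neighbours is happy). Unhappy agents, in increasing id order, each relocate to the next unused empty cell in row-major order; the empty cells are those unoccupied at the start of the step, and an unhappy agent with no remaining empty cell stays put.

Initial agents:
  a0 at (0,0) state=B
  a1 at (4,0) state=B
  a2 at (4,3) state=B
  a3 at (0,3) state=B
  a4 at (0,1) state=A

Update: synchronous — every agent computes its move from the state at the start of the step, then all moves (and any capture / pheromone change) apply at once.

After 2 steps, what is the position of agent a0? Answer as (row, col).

t=1: a0@(0,2):B a1@(4,0):B a2@(4,3):B a3@(0,3):B a4@(0,4):A
t=2: a0@(0,2):B a1@(4,0):B a2@(4,3):B a3@(0,3):B a4@(0,0):A

(0, 2)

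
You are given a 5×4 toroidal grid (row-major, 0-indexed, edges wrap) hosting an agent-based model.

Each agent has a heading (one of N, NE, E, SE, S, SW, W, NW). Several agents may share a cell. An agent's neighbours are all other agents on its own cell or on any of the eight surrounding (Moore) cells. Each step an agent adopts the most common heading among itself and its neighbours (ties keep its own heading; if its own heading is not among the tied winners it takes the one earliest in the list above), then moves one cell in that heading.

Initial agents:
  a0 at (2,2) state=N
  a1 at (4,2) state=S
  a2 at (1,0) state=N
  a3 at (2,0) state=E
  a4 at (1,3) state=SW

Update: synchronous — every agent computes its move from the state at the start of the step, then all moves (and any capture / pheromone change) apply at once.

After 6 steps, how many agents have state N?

5

t=1: a0@(1,2):N a1@(0,2):S a2@(0,0):N a3@(2,1):E a4@(0,3):N
t=2: a0@(0,2):N a1@(4,2):N a2@(4,0):N a3@(2,2):E a4@(4,3):N
t=3: a0@(4,2):N a1@(3,2):N a2@(3,0):N a3@(2,3):E a4@(3,3):N
t=4: a0@(3,2):N a1@(2,2):N a2@(2,0):N a3@(1,3):N a4@(2,3):N
t=5: a0@(2,2):N a1@(1,2):N a2@(1,0):N a3@(0,3):N a4@(1,3):N
t=6: a0@(1,2):N a1@(0,2):N a2@(0,0):N a3@(4,3):N a4@(0,3):N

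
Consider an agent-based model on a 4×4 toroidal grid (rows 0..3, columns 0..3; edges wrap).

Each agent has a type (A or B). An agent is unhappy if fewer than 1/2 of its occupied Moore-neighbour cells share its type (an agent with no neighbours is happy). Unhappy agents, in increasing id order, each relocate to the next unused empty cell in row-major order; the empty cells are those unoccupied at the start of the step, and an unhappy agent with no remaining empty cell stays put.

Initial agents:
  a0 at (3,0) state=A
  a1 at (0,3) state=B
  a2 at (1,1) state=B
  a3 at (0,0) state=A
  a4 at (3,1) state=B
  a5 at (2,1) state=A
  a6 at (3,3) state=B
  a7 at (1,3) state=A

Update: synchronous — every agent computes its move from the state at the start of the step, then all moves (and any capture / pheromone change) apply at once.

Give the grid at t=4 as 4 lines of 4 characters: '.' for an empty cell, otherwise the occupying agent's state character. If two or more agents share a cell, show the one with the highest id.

t=1: a0@(0,1):A a1@(0,2):B a2@(1,0):B a3@(1,2):A a4@(2,0):B a5@(2,2):A a6@(2,3):B a7@(1,3):A
t=2: a0@(0,0):A a1@(0,3):B a2@(1,0):B a3@(1,2):A a4@(2,0):B a5@(2,2):A a6@(1,1):B a7@(2,1):A
t=3: a0@(0,1):A a1@(0,2):B a2@(1,0):B a3@(1,2):A a4@(2,0):B a5@(2,2):A a6@(1,3):B a7@(2,3):A
t=4: a0@(0,0):A a1@(0,3):B a2@(1,0):B a3@(1,2):A a4@(2,0):B a5@(2,2):A a6@(1,3):B a7@(1,1):A

A..B
BAAB
B.A.
....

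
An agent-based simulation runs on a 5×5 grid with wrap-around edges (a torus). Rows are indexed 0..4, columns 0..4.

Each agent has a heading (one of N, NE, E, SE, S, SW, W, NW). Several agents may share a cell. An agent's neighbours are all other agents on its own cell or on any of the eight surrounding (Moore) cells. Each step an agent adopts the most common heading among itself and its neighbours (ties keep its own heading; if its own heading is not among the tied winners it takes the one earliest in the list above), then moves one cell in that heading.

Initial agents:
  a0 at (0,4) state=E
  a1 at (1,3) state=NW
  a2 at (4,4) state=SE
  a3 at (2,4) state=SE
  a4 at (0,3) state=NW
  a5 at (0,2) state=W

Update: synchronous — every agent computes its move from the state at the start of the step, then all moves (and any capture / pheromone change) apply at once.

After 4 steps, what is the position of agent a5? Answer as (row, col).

(1, 3)

t=1: a0@(4,3):NW a1@(0,2):NW a2@(0,0):SE a3@(3,0):SE a4@(4,2):NW a5@(4,1):NW
t=2: a0@(3,2):NW a1@(4,1):NW a2@(1,1):SE a3@(4,1):SE a4@(3,1):NW a5@(3,0):NW
t=3: a0@(2,1):NW a1@(3,0):NW a2@(2,2):SE a3@(3,0):NW a4@(2,0):NW a5@(2,4):NW
t=4: a0@(1,0):NW a1@(2,4):NW a2@(3,3):SE a3@(2,4):NW a4@(1,4):NW a5@(1,3):NW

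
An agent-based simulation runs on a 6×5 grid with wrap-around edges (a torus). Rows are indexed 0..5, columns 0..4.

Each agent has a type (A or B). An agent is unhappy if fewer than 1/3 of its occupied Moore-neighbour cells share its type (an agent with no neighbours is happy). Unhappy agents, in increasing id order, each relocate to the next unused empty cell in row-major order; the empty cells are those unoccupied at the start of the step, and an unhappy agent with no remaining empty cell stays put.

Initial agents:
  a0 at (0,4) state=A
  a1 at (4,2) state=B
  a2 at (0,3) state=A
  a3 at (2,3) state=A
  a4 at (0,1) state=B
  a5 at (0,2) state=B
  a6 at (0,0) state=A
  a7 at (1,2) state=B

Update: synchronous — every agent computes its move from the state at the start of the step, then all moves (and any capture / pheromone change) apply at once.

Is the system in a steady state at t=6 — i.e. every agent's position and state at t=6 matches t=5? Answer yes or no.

t=1: a0@(0,4):A a1@(4,2):B a2@(0,3):A a3@(1,0):A a4@(0,1):B a5@(0,2):B a6@(0,0):A a7@(1,2):B
t=2: (unchanged — steady state)

yes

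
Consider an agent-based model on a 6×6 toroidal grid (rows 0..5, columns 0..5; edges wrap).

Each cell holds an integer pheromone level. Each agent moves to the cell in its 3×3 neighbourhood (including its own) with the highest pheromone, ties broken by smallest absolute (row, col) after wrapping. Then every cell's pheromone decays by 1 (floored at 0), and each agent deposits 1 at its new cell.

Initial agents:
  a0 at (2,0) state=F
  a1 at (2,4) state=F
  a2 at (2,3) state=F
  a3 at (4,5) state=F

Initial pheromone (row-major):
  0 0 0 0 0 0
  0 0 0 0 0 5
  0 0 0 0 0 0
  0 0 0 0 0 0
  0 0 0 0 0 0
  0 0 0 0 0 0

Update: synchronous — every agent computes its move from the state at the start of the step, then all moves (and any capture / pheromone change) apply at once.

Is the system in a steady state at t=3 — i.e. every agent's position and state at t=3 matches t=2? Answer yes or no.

t=1: a0@(1,5) a1@(1,5) a2@(1,2) a3@(3,0) | pheromone: 0 0 0 0 0 0 / 0 0 1 0 0 6 / 0 0 0 0 0 0 / 1 0 0 0 0 0 / 0 0 0 0 0 0 / 0 0 0 0 0 0
t=2: a0@(1,5) a1@(1,5) a2@(1,2) a3@(3,0) | pheromone: 0 0 0 0 0 0 / 0 0 1 0 0 7 / 0 0 0 0 0 0 / 1 0 0 0 0 0 / 0 0 0 0 0 0 / 0 0 0 0 0 0
t=3: a0@(1,5) a1@(1,5) a2@(1,2) a3@(3,0) | pheromone: 0 0 0 0 0 0 / 0 0 1 0 0 8 / 0 0 0 0 0 0 / 1 0 0 0 0 0 / 0 0 0 0 0 0 / 0 0 0 0 0 0

yes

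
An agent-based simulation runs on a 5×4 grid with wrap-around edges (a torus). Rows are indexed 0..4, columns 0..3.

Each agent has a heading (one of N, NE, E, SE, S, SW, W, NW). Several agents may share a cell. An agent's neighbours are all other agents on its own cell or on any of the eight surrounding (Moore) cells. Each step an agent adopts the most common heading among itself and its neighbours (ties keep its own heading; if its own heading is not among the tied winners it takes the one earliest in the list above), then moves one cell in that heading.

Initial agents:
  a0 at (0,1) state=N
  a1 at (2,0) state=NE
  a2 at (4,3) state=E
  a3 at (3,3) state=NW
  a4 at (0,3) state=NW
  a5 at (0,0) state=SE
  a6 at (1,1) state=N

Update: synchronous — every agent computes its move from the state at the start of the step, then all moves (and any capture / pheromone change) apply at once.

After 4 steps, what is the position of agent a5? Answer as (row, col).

t=1: a0@(4,1):N a1@(1,1):NE a2@(3,2):NW a3@(2,2):NW a4@(4,2):NW a5@(4,0):N a6@(0,1):N
t=2: a0@(3,1):N a1@(0,2):NE a2@(2,1):NW a3@(1,1):NW a4@(3,1):NW a5@(3,0):N a6@(4,1):N
t=3: a0@(2,1):N a1@(4,3):NE a2@(1,0):NW a3@(0,0):NW a4@(2,1):N a5@(2,0):N a6@(3,1):N
t=4: a0@(1,1):N a1@(3,0):NE a2@(0,0):N a3@(4,3):NW a4@(1,1):N a5@(1,0):N a6@(2,1):N

(1, 0)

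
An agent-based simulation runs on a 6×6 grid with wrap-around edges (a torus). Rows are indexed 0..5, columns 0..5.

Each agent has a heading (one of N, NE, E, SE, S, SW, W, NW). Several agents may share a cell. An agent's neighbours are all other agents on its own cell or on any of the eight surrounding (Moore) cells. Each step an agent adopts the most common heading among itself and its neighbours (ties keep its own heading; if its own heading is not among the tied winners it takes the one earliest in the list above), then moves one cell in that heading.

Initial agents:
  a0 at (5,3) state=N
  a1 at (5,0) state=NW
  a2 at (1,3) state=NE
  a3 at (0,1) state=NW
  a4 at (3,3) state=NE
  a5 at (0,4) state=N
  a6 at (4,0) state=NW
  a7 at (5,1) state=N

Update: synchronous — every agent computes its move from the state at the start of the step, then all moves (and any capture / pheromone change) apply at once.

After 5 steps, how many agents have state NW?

t=1: a0@(4,3):N a1@(4,5):NW a2@(0,4):NE a3@(5,0):NW a4@(2,4):NE a5@(5,4):N a6@(3,5):NW a7@(4,0):NW
t=2: a0@(3,3):N a1@(3,4):NW a2@(5,5):NE a3@(4,5):NW a4@(1,5):NE a5@(4,4):N a6@(2,4):NW a7@(3,5):NW
t=3: a0@(2,3):N a1@(2,3):NW a2@(4,0):NE a3@(3,4):NW a4@(0,0):NE a5@(3,3):NW a6@(1,3):NW a7@(2,4):NW
t=4: a0@(1,2):NW a1@(1,2):NW a2@(3,1):NE a3@(2,3):NW a4@(5,1):NE a5@(2,2):NW a6@(0,2):NW a7@(1,3):NW
t=5: a0@(0,1):NW a1@(0,1):NW a2@(2,2):NE a3@(1,2):NW a4@(4,2):NE a5@(1,1):NW a6@(5,1):NW a7@(0,2):NW

6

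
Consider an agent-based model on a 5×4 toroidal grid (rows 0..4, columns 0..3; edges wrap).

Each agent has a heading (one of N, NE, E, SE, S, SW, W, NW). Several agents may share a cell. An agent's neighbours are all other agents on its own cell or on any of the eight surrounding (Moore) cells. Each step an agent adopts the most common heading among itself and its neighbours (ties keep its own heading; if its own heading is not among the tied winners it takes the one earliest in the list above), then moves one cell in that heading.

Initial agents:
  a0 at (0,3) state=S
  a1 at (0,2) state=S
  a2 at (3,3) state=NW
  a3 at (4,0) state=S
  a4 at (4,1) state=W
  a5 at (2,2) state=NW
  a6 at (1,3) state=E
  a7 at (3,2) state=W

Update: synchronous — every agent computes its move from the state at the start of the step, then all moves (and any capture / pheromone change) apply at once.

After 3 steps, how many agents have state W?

t=1: a0@(1,3):S a1@(1,2):S a2@(2,2):NW a3@(0,0):S a4@(4,0):W a5@(1,1):NW a6@(2,3):S a7@(3,1):W
t=2: a0@(2,3):S a1@(2,2):S a2@(3,2):S a3@(1,0):S a4@(4,3):W a5@(0,0):NW a6@(3,3):S a7@(3,0):W
t=3: a0@(3,3):S a1@(3,2):S a2@(4,2):S a3@(2,0):S a4@(4,2):W a5@(4,3):NW a6@(4,3):S a7@(3,3):W

2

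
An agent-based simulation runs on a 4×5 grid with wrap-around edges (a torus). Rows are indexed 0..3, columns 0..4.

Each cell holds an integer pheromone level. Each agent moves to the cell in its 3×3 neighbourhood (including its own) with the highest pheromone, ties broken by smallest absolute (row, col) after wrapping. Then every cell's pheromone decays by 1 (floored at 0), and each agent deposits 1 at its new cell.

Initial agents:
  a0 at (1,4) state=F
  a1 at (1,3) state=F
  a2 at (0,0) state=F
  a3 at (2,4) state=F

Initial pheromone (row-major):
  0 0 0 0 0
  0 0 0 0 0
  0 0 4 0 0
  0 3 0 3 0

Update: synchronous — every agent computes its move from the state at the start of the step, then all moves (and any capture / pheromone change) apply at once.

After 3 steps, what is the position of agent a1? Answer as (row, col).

(2, 2)

t=1: a0@(0,0) a1@(2,2) a2@(3,1) a3@(3,3) | pheromone: 1 0 0 0 0 / 0 0 0 0 0 / 0 0 4 0 0 / 0 3 0 3 0
t=2: a0@(3,1) a1@(2,2) a2@(2,2) a3@(2,2) | pheromone: 0 0 0 0 0 / 0 0 0 0 0 / 0 0 6 0 0 / 0 3 0 2 0
t=3: a0@(2,2) a1@(2,2) a2@(2,2) a3@(2,2) | pheromone: 0 0 0 0 0 / 0 0 0 0 0 / 0 0 9 0 0 / 0 2 0 1 0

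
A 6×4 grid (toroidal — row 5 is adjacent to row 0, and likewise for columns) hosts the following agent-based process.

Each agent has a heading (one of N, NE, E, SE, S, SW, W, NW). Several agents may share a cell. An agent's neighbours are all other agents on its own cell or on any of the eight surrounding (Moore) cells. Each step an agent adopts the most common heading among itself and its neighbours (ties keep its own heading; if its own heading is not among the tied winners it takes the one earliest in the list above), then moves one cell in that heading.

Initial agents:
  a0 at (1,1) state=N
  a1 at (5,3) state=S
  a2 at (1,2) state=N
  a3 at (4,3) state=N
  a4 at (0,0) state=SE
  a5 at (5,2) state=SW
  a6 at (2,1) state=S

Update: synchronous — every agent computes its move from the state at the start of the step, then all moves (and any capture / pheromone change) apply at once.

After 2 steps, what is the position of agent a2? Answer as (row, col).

(5, 2)

t=1: a0@(0,1):N a1@(0,3):S a2@(0,2):N a3@(3,3):N a4@(1,1):SE a5@(0,1):SW a6@(1,1):N
t=2: a0@(5,1):N a1@(1,3):S a2@(5,2):N a3@(2,3):N a4@(0,1):N a5@(5,1):N a6@(0,1):N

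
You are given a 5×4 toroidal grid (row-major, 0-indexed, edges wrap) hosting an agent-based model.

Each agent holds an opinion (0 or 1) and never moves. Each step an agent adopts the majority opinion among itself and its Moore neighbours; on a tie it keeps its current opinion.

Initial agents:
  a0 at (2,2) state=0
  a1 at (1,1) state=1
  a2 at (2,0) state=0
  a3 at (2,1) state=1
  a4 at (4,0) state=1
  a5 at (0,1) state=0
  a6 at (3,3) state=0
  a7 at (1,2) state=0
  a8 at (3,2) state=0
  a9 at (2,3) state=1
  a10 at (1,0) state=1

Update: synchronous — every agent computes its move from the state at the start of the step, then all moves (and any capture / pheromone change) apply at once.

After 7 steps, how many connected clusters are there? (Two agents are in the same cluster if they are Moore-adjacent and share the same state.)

t=1: a0@(2,2):0 a1@(1,1):0 a2@(2,0):1 a3@(2,1):0 a4@(4,0):0 a5@(0,1):1 a6@(3,3):0 a7@(1,2):0 a8@(3,2):0 a9@(2,3):0 a10@(1,0):1
t=2: a0@(2,2):0 a1@(1,1):0 a2@(2,0):0 a3@(2,1):0 a4@(4,0):0 a5@(0,1):0 a6@(3,3):0 a7@(1,2):0 a8@(3,2):0 a9@(2,3):0 a10@(1,0):1
t=3: a0@(2,2):0 a1@(1,1):0 a2@(2,0):0 a3@(2,1):0 a4@(4,0):0 a5@(0,1):0 a6@(3,3):0 a7@(1,2):0 a8@(3,2):0 a9@(2,3):0 a10@(1,0):0
t=4: (unchanged — steady state)

1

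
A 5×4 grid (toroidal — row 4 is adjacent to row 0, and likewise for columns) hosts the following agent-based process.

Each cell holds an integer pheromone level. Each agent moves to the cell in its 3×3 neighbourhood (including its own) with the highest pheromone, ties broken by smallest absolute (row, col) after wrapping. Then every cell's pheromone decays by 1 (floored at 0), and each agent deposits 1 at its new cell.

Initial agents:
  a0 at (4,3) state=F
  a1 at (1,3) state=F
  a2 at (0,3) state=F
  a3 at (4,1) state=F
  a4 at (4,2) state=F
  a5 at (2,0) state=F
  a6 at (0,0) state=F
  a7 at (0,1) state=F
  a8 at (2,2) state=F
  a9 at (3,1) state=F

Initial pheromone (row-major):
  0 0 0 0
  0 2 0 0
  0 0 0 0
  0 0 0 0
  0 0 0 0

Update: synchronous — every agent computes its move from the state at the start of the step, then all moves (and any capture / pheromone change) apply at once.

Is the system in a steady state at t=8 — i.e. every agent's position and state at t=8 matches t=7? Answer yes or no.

yes

t=1: a0@(0,0) a1@(0,0) a2@(0,0) a3@(0,0) a4@(0,1) a5@(1,1) a6@(1,1) a7@(1,1) a8@(1,1) a9@(2,0) | pheromone: 4 1 0 0 / 0 5 0 0 / 1 0 0 0 / 0 0 0 0 / 0 0 0 0
t=2: a0@(1,1) a1@(1,1) a2@(1,1) a3@(1,1) a4@(1,1) a5@(1,1) a6@(1,1) a7@(1,1) a8@(1,1) a9@(1,1) | pheromone: 3 0 0 0 / 0 14 0 0 / 0 0 0 0 / 0 0 0 0 / 0 0 0 0
t=3: a0@(1,1) a1@(1,1) a2@(1,1) a3@(1,1) a4@(1,1) a5@(1,1) a6@(1,1) a7@(1,1) a8@(1,1) a9@(1,1) | pheromone: 2 0 0 0 / 0 23 0 0 / 0 0 0 0 / 0 0 0 0 / 0 0 0 0
t=4: a0@(1,1) a1@(1,1) a2@(1,1) a3@(1,1) a4@(1,1) a5@(1,1) a6@(1,1) a7@(1,1) a8@(1,1) a9@(1,1) | pheromone: 1 0 0 0 / 0 32 0 0 / 0 0 0 0 / 0 0 0 0 / 0 0 0 0
t=5: a0@(1,1) a1@(1,1) a2@(1,1) a3@(1,1) a4@(1,1) a5@(1,1) a6@(1,1) a7@(1,1) a8@(1,1) a9@(1,1) | pheromone: 0 0 0 0 / 0 41 0 0 / 0 0 0 0 / 0 0 0 0 / 0 0 0 0
t=6: a0@(1,1) a1@(1,1) a2@(1,1) a3@(1,1) a4@(1,1) a5@(1,1) a6@(1,1) a7@(1,1) a8@(1,1) a9@(1,1) | pheromone: 0 0 0 0 / 0 50 0 0 / 0 0 0 0 / 0 0 0 0 / 0 0 0 0
t=7: a0@(1,1) a1@(1,1) a2@(1,1) a3@(1,1) a4@(1,1) a5@(1,1) a6@(1,1) a7@(1,1) a8@(1,1) a9@(1,1) | pheromone: 0 0 0 0 / 0 59 0 0 / 0 0 0 0 / 0 0 0 0 / 0 0 0 0
t=8: a0@(1,1) a1@(1,1) a2@(1,1) a3@(1,1) a4@(1,1) a5@(1,1) a6@(1,1) a7@(1,1) a8@(1,1) a9@(1,1) | pheromone: 0 0 0 0 / 0 68 0 0 / 0 0 0 0 / 0 0 0 0 / 0 0 0 0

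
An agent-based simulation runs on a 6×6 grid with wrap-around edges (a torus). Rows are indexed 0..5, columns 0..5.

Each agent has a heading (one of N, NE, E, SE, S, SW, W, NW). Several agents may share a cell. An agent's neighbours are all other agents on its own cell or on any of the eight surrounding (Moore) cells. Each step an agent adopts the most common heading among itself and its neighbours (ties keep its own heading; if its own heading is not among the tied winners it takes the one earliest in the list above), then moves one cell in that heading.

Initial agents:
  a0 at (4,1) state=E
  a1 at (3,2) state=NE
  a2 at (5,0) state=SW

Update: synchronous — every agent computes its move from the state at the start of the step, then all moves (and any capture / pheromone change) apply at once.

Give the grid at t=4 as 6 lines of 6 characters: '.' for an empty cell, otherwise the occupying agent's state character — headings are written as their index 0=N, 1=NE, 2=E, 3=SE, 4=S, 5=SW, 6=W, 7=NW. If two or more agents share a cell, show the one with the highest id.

t=1: a0@(4,2):E a1@(2,3):NE a2@(0,5):SW
t=2: a0@(4,3):E a1@(1,4):NE a2@(1,4):SW
t=3: a0@(4,4):E a1@(0,5):NE a2@(2,3):SW
t=4: a0@(4,5):E a1@(5,0):NE a2@(3,2):SW

......
......
......
..5...
.....2
1.....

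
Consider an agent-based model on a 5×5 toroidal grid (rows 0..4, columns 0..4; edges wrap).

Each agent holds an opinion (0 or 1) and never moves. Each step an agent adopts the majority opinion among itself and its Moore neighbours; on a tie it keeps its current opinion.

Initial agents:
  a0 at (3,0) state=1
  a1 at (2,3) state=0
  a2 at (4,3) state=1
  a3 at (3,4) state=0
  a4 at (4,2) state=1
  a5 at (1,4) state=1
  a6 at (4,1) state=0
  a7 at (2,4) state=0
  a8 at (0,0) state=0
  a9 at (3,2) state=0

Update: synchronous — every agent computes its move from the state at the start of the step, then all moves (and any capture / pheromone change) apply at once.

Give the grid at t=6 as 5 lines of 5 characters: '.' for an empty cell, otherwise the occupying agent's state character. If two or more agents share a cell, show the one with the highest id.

t=1: a0@(3,0):0 a1@(2,3):0 a2@(4,3):1 a3@(3,4):0 a4@(4,2):1 a5@(1,4):0 a6@(4,1):0 a7@(2,4):0 a8@(0,0):0 a9@(3,2):0
t=2: (unchanged — steady state)

0....
....0
...00
0.0.0
.011.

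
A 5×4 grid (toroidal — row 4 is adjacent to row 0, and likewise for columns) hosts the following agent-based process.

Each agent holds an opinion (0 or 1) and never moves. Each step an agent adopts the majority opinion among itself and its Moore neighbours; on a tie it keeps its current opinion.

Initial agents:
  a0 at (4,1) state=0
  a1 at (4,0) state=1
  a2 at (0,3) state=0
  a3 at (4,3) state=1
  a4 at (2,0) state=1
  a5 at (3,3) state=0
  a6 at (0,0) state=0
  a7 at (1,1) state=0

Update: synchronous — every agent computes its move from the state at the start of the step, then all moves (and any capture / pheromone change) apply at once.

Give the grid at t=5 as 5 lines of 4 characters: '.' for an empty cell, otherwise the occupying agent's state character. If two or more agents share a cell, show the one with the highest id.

t=1: a0@(4,1):0 a1@(4,0):0 a2@(0,3):0 a3@(4,3):0 a4@(2,0):0 a5@(3,3):1 a6@(0,0):0 a7@(1,1):0
t=2: a0@(4,1):0 a1@(4,0):0 a2@(0,3):0 a3@(4,3):0 a4@(2,0):0 a5@(3,3):0 a6@(0,0):0 a7@(1,1):0
t=3: (unchanged — steady state)

0..0
.0..
0...
...0
00.0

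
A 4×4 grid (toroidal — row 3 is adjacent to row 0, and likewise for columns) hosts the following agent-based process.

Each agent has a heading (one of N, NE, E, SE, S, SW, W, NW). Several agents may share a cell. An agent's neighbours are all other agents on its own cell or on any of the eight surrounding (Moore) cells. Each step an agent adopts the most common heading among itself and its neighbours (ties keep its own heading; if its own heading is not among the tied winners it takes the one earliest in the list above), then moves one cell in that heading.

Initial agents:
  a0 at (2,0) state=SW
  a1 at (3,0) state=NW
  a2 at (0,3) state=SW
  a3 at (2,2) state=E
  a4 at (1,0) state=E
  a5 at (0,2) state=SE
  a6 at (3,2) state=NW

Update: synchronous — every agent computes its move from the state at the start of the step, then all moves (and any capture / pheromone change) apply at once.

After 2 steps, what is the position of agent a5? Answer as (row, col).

(2, 2)

t=1: a0@(3,3):SW a1@(0,3):SW a2@(3,2):NW a3@(2,3):E a4@(2,3):SW a5@(1,3):SE a6@(2,1):NW
t=2: a0@(0,2):SW a1@(1,2):SW a2@(0,1):SW a3@(3,2):SW a4@(3,2):SW a5@(2,2):SW a6@(1,0):NW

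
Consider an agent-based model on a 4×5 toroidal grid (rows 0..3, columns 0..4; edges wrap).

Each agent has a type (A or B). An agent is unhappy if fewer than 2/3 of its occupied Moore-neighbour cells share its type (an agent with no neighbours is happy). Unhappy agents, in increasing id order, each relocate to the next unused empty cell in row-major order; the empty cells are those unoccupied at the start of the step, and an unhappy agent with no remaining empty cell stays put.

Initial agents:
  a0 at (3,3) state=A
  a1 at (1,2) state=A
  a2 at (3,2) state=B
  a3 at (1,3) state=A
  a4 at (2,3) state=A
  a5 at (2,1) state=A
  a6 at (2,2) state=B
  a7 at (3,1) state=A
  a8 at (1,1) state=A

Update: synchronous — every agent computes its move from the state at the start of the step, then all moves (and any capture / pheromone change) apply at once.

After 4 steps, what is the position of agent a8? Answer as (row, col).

(0, 4)

t=1: a0@(0,0):A a1@(1,2):A a2@(0,1):B a3@(1,3):A a4@(0,2):A a5@(0,3):A a6@(0,4):B a7@(1,0):A a8@(1,1):A
t=2: a0@(1,4):A a1@(1,2):A a2@(2,0):B a3@(1,3):A a4@(0,2):A a5@(0,3):A a6@(2,1):B a7@(2,2):A a8@(1,1):A
t=3: a0@(1,4):A a1@(1,2):A a2@(0,0):B a3@(1,3):A a4@(0,2):A a5@(0,3):A a6@(0,1):B a7@(2,2):A a8@(0,4):A
t=4: a0@(1,4):A a1@(1,2):A a2@(1,0):B a3@(1,3):A a4@(0,2):A a5@(0,3):A a6@(1,1):B a7@(2,2):A a8@(0,4):A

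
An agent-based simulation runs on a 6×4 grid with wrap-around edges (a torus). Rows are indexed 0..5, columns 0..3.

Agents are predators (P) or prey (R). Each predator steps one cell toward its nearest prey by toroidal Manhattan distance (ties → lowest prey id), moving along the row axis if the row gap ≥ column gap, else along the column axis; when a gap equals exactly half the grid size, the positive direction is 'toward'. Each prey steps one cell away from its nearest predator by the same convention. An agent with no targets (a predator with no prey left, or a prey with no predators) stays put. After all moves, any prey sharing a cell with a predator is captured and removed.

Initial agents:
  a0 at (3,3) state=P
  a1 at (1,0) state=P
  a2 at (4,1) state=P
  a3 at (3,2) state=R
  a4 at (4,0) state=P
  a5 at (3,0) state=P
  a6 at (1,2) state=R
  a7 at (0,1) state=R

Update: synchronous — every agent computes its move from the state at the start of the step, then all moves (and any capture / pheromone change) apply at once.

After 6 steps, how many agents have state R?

t=1: a0@(3,2):P a1@(1,1):P a2@(3,1):P a4@(4,1):P a5@(3,1):P a7@(5,1):R
t=2: a0@(4,2):P a1@(0,1):P a2@(4,1):P a4@(5,1):P a5@(4,1):P
t=3: (unchanged — steady state)

0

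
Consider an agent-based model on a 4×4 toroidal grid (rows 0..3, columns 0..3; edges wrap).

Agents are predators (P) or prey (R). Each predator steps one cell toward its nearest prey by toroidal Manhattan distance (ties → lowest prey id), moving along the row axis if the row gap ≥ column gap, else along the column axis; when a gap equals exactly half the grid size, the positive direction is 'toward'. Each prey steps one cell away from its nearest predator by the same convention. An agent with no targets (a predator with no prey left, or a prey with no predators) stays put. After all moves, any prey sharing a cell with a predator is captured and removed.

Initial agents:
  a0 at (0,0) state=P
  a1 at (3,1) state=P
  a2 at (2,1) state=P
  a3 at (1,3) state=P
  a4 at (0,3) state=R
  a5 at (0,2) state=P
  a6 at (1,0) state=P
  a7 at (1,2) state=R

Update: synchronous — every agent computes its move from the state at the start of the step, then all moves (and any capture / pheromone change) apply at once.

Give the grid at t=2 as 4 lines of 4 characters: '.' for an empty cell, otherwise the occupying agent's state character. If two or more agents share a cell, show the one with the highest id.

.PP.
....
....
....

t=1: a0@(0,3):P a1@(3,2):P a2@(1,1):P a3@(0,3):P a4@(0,2):R a5@(0,3):P a6@(0,0):P
t=2: a0@(0,2):P a1@(0,2):P a2@(0,1):P a3@(0,2):P a5@(0,2):P a6@(0,1):P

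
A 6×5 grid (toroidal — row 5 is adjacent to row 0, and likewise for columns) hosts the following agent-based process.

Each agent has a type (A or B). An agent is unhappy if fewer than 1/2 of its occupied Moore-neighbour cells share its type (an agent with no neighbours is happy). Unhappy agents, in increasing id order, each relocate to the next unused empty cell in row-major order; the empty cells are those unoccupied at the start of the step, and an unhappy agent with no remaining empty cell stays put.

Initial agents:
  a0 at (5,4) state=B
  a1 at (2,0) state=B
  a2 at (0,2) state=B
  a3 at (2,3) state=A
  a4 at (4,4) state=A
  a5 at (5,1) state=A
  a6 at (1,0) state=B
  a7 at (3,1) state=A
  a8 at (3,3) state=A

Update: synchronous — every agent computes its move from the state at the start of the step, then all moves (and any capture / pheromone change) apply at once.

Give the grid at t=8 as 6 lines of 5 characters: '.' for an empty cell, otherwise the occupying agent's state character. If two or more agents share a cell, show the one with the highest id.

BBAA.
B....
B..A.
...A.
....A
.....

t=1: a0@(0,0):B a1@(2,0):B a2@(0,1):B a3@(2,3):A a4@(4,4):A a5@(0,3):A a6@(1,0):B a7@(0,4):A a8@(3,3):A
t=2: a0@(0,0):B a1@(2,0):B a2@(0,1):B a3@(2,3):A a4@(4,4):A a5@(0,3):A a6@(1,0):B a7@(0,2):A a8@(3,3):A
t=3: (unchanged — steady state)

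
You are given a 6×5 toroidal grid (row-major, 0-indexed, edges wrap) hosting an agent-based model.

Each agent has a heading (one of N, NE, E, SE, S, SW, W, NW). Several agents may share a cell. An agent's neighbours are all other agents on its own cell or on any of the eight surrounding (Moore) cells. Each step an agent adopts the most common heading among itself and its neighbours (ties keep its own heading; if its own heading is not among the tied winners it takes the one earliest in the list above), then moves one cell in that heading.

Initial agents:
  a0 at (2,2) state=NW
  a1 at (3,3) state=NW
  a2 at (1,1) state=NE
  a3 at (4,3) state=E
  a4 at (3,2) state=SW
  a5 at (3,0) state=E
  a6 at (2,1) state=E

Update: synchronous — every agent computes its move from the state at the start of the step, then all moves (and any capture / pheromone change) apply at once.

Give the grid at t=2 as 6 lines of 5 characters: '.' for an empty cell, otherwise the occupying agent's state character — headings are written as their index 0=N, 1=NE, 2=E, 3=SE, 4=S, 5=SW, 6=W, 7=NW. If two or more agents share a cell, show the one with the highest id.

t=1: a0@(1,1):NW a1@(2,2):NW a2@(0,2):NE a3@(4,4):E a4@(3,3):E a5@(3,1):E a6@(2,2):E
t=2: a0@(0,0):NW a1@(2,3):E a2@(5,3):NE a3@(4,0):E a4@(3,4):E a5@(3,2):E a6@(2,3):E

7....
.....
...2.
..2.2
2....
...1.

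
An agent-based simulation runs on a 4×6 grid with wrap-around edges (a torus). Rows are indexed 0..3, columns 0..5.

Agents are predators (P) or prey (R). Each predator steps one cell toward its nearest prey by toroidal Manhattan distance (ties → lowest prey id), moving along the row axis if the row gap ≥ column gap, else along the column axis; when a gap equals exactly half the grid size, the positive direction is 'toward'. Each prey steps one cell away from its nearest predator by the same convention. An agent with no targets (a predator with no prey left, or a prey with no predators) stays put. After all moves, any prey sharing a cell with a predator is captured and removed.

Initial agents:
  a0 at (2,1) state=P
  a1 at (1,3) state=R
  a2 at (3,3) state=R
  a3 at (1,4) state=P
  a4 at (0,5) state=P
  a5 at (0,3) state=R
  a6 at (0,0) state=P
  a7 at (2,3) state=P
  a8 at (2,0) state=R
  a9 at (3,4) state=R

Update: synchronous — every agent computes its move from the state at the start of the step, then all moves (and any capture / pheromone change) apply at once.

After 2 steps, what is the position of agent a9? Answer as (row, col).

t=1: a0@(2,0):P a1@(1,2):R a2@(0,3):R a3@(1,3):P a4@(0,4):P a5@(3,3):R a6@(1,0):P a7@(1,3):P a8@(2,5):R a9@(2,4):R
t=2: a0@(2,5):P a2@(3,3):R a3@(1,2):P a4@(0,3):P a5@(2,3):R a6@(1,1):P a7@(1,2):P a8@(2,4):R a9@(2,3):R

(2, 3)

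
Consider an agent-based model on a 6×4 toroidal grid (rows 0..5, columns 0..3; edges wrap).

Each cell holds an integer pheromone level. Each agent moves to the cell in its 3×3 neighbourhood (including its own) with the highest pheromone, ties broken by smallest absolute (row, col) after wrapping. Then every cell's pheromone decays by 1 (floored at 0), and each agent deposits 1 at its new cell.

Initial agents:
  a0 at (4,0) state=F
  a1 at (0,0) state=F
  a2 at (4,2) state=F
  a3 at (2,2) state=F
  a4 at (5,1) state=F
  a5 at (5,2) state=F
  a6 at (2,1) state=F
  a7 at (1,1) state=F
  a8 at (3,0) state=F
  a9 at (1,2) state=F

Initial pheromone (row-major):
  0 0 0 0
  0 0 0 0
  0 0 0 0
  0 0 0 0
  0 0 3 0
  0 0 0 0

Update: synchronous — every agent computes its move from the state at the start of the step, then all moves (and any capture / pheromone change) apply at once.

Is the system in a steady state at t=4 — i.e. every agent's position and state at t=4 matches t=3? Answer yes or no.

t=1: a0@(3,0) a1@(0,0) a2@(4,2) a3@(1,1) a4@(4,2) a5@(4,2) a6@(1,0) a7@(0,0) a8@(2,0) a9@(0,1) | pheromone: 2 1 0 0 / 1 1 0 0 / 1 0 0 0 / 1 0 0 0 / 0 0 5 0 / 0 0 0 0
t=2: a0@(2,0) a1@(0,0) a2@(4,2) a3@(0,0) a4@(4,2) a5@(4,2) a6@(0,0) a7@(0,0) a8@(1,0) a9@(0,0) | pheromone: 6 0 0 0 / 1 0 0 0 / 1 0 0 0 / 0 0 0 0 / 0 0 7 0 / 0 0 0 0
t=3: a0@(1,0) a1@(0,0) a2@(4,2) a3@(0,0) a4@(4,2) a5@(4,2) a6@(0,0) a7@(0,0) a8@(0,0) a9@(0,0) | pheromone: 11 0 0 0 / 1 0 0 0 / 0 0 0 0 / 0 0 0 0 / 0 0 9 0 / 0 0 0 0
t=4: a0@(0,0) a1@(0,0) a2@(4,2) a3@(0,0) a4@(4,2) a5@(4,2) a6@(0,0) a7@(0,0) a8@(0,0) a9@(0,0) | pheromone: 17 0 0 0 / 0 0 0 0 / 0 0 0 0 / 0 0 0 0 / 0 0 11 0 / 0 0 0 0

no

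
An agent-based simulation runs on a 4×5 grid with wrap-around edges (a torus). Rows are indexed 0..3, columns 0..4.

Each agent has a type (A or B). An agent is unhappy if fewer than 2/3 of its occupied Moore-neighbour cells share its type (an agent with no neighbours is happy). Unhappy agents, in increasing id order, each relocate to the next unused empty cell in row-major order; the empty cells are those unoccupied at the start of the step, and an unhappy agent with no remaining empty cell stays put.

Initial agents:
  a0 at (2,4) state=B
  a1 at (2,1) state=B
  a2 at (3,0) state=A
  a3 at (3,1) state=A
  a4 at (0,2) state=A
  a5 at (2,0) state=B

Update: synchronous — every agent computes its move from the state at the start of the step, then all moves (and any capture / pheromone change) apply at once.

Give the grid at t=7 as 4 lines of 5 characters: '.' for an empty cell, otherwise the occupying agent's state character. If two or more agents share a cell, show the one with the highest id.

t=1: a0@(0,0):B a1@(0,1):B a2@(0,3):A a3@(0,4):A a4@(0,2):A a5@(1,0):B
t=2: a0@(0,0):B a1@(0,1):B a2@(0,3):A a3@(1,1):A a4@(1,2):A a5@(1,0):B
t=3: a0@(0,0):B a1@(0,2):B a2@(0,3):A a3@(0,4):A a4@(1,2):A a5@(1,0):B
t=4: a0@(0,1):B a1@(1,1):B a2@(0,3):A a3@(1,3):A a4@(1,4):A a5@(2,0):B
t=5: a0@(0,1):B a1@(1,1):B a2@(0,3):A a3@(1,3):A a4@(1,4):A a5@(0,0):B
t=6: (unchanged — steady state)

BB.A.
.B.AA
.....
.....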